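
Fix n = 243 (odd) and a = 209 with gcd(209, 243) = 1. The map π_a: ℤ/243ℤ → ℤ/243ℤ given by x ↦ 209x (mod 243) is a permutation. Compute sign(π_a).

-1

Orbit of 95 under x↦209x: [95, 172, 227, 58, 215, 223, 194]… (length divides ord_243(209)).
The orbit structure of x ↦ 209x mod 243: 6 orbits of sizes [162, 54, 18, 6, 2, 1].
sign(π) = (−1)^{n − #cycles} = (−1)^{243−6} = (−1)^237 = -1.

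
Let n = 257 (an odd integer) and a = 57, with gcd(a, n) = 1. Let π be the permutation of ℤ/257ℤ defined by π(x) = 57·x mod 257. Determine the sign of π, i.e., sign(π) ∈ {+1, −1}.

Start at x=162: 162 → 239 → 2 → 114 → 73 → 49 → 223 → … (one orbit).
Cycle lengths of π_57 on ℤ/257ℤ: [128, 128, 1]; 3 cycles in total.
257 − 3 = 254 transpositions; sign(π) = (−1)^254 = +1.
Via Zolotarev, sign(π_{57}) = (57|257) = +1.

+1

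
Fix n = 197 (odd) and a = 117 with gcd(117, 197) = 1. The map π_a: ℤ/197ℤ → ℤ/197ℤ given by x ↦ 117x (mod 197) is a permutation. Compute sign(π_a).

Start at x=12: 12 → 25 → 167 → 36 → 75 → 107 → 108 → … (one orbit).
2 cycles of lengths [196, 1].
Σ(ℓ_i−1) = 197−2 = 195; sign = (−1)^195 = -1.
(117|197)_J = -1 (Zolotarev's lemma cross-check).

-1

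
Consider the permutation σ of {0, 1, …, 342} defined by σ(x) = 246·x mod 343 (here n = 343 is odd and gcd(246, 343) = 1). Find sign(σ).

Orbit of 50 under x↦246x: [50, 295, 197, 99, 1, 246, 148]… (length divides ord_343(246)).
Decompose π into cycles: lengths [7, 7, 7, 7, 7, 7, 7, 7, 7, 7, 7, 7, 7, 7, 7, 7, 7, 7, 7, 7, 7, 7, 7, 7, 7, 7, 7, 7, 7, 7, 7, 7, 7, 7, 7, 7, 7, 7, 7, 7, 7, 7, 1, 1, 1, 1, 1, 1, 1, 1, 1, 1, 1, 1, 1, 1, 1, 1, 1, 1, 1, 1, 1, 1, 1, 1, 1, 1, 1, 1, 1, 1, 1, 1, 1, 1, 1, 1, 1, 1, 1, 1, 1, 1, 1, 1, 1, 1, 1, 1, 1] (91 cycles, including the fixed point 0).
n − c = 343 − 91 = 252; sign = (−1)^252 = +1.
Check: (246/343) = +1 by Zolotarev.

+1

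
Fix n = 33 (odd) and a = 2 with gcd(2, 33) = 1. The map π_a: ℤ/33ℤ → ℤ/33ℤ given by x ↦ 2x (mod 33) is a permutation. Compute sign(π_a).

Trace 2: π^k(2) = [2, 4, 8, 16, 32, 31, 29] for k=0..6.
Cycle type of π: 10×3 + 2 + 1; total 5 cycles.
n − c = 33 − 5 = 28; sign = (−1)^28 = +1.

+1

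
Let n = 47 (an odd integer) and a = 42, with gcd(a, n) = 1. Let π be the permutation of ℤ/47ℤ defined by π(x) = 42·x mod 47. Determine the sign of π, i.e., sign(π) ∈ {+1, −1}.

Orbit of 17 under x↦42x: [17, 9, 2, 37, 3, 32, 28]… (length divides ord_47(42)).
Cycle type of π: 23×2 + 1; total 3 cycles.
47 − 3 = 44 transpositions; sign(π) = (−1)^44 = +1.

+1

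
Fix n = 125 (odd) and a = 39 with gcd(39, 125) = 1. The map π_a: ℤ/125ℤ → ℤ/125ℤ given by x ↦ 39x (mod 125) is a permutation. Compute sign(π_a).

+1

Start at x=79: 79 → 81 → 34 → 76 → 89 → 96 → 119 → … (one orbit).
7 cycles of lengths [50, 50, 10, 10, 2, 2, 1].
125 − 7 = 118 transpositions; sign(π) = (−1)^118 = +1.
(39|125)_J = +1 (Zolotarev's lemma cross-check).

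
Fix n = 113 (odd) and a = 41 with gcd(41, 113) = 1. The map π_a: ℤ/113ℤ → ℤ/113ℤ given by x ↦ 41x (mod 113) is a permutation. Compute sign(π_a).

Trace 44: π^k(44) = [44, 109, 62, 56, 36, 7, 61] for k=0..6.
Decompose π into cycles: lengths [56, 56, 1] (3 cycles, including the fixed point 0).
With 3 cycles on 113 points, sign = (−1)^{113−3} = +1.

+1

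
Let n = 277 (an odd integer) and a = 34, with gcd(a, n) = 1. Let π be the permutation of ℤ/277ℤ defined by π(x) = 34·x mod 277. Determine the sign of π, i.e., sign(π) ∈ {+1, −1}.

+1

Orbit of 106 under x↦34x: [106, 3, 102, 144, 187, 264, 112]… (length divides ord_277(34)).
Cycle type of π: 138×2 + 1; total 3 cycles.
sign(π) = (−1)^{n − #cycles} = (−1)^{277−3} = (−1)^274 = +1.
Via Zolotarev, sign(π_{34}) = (34|277) = +1.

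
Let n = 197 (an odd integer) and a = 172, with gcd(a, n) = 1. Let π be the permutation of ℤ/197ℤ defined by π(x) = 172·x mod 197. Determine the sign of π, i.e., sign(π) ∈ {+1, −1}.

Trace 175: π^k(175) = [175, 156, 40, 182, 178, 81, 142] for k=0..6.
Decompose π into cycles: lengths [49, 49, 49, 49, 1] (5 cycles, including the fixed point 0).
5 cycles on 197: each ℓ→(−1)^(ℓ−1), product (−1)^192 = +1.
Check: (172/197) = +1 by Zolotarev.

+1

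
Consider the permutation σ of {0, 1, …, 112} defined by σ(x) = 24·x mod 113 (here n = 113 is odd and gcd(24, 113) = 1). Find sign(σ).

Orbit of 106 under x↦24x: [106, 58, 36, 73, 57, 12, 62]… (length divides ord_113(24)).
The orbit structure of x ↦ 24x mod 113: 2 orbits of sizes [112, 1].
113 − 2 = 111 transpositions; sign(π) = (−1)^111 = -1.

-1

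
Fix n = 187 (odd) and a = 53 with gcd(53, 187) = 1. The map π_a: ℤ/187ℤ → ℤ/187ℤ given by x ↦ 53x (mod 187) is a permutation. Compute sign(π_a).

+1

Start at x=49: 49 → 166 → 9 → 103 → 36 → 38 → 144 → … (one orbit).
Cycle type of π: 40×4 + 8×2 + 5×2 + 1; total 9 cycles.
Σ(ℓ_i−1) = 187−9 = 178; sign = (−1)^178 = +1.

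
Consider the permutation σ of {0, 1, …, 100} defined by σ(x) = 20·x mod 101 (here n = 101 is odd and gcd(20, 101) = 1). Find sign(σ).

Start at x=54: 54 → 70 → 87 → 23 → 56 → 9 → 79 → … (one orbit).
Decompose π into cycles: lengths [50, 50, 1] (3 cycles, including the fixed point 0).
Σ(ℓ_i−1) = 101−3 = 98; sign = (−1)^98 = +1.
Check: (20/101) = +1 by Zolotarev.

+1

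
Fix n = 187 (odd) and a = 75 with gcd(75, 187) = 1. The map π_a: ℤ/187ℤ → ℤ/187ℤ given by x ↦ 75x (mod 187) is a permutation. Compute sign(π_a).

-1

Start at x=108: 108 → 59 → 124 → 137 → 177 → 185 → 37 → … (one orbit).
Decompose π into cycles: lengths [80, 80, 16, 5, 5, 1] (6 cycles, including the fixed point 0).
sign(π) = (−1)^{n − #cycles} = (−1)^{187−6} = (−1)^181 = -1.
The Jacobi symbol (75|187) = -1 (Zolotarev) agrees.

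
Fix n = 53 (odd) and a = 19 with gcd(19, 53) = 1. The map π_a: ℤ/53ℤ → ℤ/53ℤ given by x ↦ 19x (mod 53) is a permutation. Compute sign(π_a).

Orbit of 42 under x↦19x: [42, 3, 4, 23, 13, 35, 29]… (length divides ord_53(19)).
The orbit structure of x ↦ 19x mod 53: 2 orbits of sizes [52, 1].
n − c = 53 − 2 = 51; sign = (−1)^51 = -1.
Zolotarev: (19|53) = -1, matching the cycle-count sign.

-1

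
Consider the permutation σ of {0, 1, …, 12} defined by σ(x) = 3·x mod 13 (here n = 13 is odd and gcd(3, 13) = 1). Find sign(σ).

+1

Orbit of 9 under x↦3x: [9, 1, 3]… (length divides ord_13(3)).
5 cycles of lengths [3, 3, 3, 3, 1].
n − c = 13 − 5 = 8; sign = (−1)^8 = +1.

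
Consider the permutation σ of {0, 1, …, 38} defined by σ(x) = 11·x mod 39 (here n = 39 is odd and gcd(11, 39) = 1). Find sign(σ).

Orbit of 10 under x↦11x: [10, 32, 1, 11, 4, 5, 16]… (length divides ord_39(11)).
Decompose π into cycles: lengths [12, 12, 12, 2, 1] (5 cycles, including the fixed point 0).
n − c = 39 − 5 = 34; sign = (−1)^34 = +1.

+1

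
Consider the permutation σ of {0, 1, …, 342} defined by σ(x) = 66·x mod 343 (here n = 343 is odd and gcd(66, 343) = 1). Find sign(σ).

-1

Orbit of 171 under x↦66x: [171, 310, 223, 312, 12, 106, 136]… (length divides ord_343(66)).
4 cycles of lengths [294, 42, 6, 1].
sign(π) = (−1)^{n − #cycles} = (−1)^{343−4} = (−1)^339 = -1.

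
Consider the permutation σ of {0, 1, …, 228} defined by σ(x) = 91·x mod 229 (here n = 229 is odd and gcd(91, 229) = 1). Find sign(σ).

+1

Start at x=42: 42 → 158 → 180 → 121 → 19 → 126 → 16 → … (one orbit).
Decompose π into cycles: lengths [57, 57, 57, 57, 1] (5 cycles, including the fixed point 0).
With 5 cycles on 229 points, sign = (−1)^{229−5} = +1.
Check: (91/229) = +1 by Zolotarev.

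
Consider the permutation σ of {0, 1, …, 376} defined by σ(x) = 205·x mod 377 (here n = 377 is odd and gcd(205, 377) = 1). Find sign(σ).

-1

Start at x=256: 256 → 77 → 328 → 134 → 326 → 101 → 347 → … (one orbit).
π_205 has 8 disjoint cycles with lengths [84, 84, 84, 84, 28, 6, 6, 1] on {0,…,376}.
Σ(ℓ_i−1) = 377−8 = 369; sign = (−1)^369 = -1.
Zolotarev: (205|377) = -1, matching the cycle-count sign.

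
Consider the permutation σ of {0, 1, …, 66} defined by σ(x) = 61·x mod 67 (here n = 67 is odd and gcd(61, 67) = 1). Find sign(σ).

-1

Trace 53: π^k(53) = [53, 17, 32, 9, 13, 56, 66] for k=0..6.
π_61 has 2 disjoint cycles with lengths [66, 1] on {0,…,66}.
67 − 2 = 65 transpositions; sign(π) = (−1)^65 = -1.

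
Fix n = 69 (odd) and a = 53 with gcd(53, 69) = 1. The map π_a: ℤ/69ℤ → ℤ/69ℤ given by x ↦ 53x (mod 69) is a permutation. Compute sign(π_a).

Start at x=1: 1 → 53 → 49 → 44 → 55 → 17 → 4 → … (one orbit).
Cycle lengths of π_53 on ℤ/69ℤ: [22, 22, 22, 2, 1]; 5 cycles in total.
n − c = 69 − 5 = 64; sign = (−1)^64 = +1.
Via Zolotarev, sign(π_{53}) = (53|69) = +1.

+1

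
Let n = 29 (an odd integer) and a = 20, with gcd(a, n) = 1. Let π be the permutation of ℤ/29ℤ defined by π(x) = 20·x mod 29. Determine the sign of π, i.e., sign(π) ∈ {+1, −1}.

+1

Orbit of 7 under x↦20x: [7, 24, 16, 1, 20, 23, 25]… (length divides ord_29(20)).
π_20 has 5 disjoint cycles with lengths [7, 7, 7, 7, 1] on {0,…,28}.
n − c = 29 − 5 = 24; sign = (−1)^24 = +1.
(20|29)_J = +1 (Zolotarev's lemma cross-check).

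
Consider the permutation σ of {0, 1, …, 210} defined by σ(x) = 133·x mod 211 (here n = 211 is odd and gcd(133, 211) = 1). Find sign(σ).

Start at x=25: 25 → 160 → 180 → 97 → 30 → 192 → 5 → … (one orbit).
The orbit structure of x ↦ 133x mod 211: 2 orbits of sizes [210, 1].
sign(π) = (−1)^{n − #cycles} = (−1)^{211−2} = (−1)^209 = -1.
Zolotarev: (133|211) = -1, matching the cycle-count sign.

-1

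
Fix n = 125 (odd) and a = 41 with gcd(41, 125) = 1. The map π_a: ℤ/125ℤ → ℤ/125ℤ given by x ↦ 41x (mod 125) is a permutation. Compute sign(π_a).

Trace 96: π^k(96) = [96, 61, 1, 41, 56, 46, 11] for k=0..6.
13 cycles of lengths [25, 25, 25, 25, 5, 5, 5, 5, 1, 1, 1, 1, 1].
125 − 13 = 112 transpositions; sign(π) = (−1)^112 = +1.

+1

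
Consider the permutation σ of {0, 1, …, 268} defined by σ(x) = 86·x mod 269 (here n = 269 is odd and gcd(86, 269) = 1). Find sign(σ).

-1

Trace 163: π^k(163) = [163, 30, 159, 224, 165, 202, 156] for k=0..6.
π_86 has 2 disjoint cycles with lengths [268, 1] on {0,…,268}.
269 − 2 = 267 transpositions; sign(π) = (−1)^267 = -1.
Zolotarev: (86|269) = -1, matching the cycle-count sign.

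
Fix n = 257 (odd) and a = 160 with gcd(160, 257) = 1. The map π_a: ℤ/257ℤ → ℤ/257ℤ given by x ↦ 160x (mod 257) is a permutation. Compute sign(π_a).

-1

Start at x=41: 41 → 135 → 12 → 121 → 85 → 236 → 238 → … (one orbit).
π_160 has 2 disjoint cycles with lengths [256, 1] on {0,…,256}.
With 2 cycles on 257 points, sign = (−1)^{257−2} = -1.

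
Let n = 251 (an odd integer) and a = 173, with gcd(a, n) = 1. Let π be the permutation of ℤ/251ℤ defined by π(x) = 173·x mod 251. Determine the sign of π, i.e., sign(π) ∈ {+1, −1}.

+1

Trace 28: π^k(28) = [28, 75, 174, 233, 149, 175, 155] for k=0..6.
Cycle lengths of π_173 on ℤ/251ℤ: [125, 125, 1]; 3 cycles in total.
With 3 cycles on 251 points, sign = (−1)^{251−3} = +1.
Check: (173/251) = +1 by Zolotarev.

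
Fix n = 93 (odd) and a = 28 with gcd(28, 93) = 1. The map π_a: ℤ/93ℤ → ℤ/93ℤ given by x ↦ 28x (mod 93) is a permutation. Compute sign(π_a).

+1

Orbit of 10 under x↦28x: [10, 1, 28, 40, 4, 19, 67]… (length divides ord_93(28)).
The orbit structure of x ↦ 28x mod 93: 9 orbits of sizes [15, 15, 15, 15, 15, 15, 1, 1, 1].
9 cycles on 93: each ℓ→(−1)^(ℓ−1), product (−1)^84 = +1.
(28|93)_J = +1 (Zolotarev's lemma cross-check).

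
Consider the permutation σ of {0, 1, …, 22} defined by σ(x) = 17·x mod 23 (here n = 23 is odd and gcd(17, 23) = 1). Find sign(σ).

-1

Orbit of 19 under x↦17x: [19, 1, 17, 13, 14, 8, 21]… (length divides ord_23(17)).
Decompose π into cycles: lengths [22, 1] (2 cycles, including the fixed point 0).
sign(π) = (−1)^{n − #cycles} = (−1)^{23−2} = (−1)^21 = -1.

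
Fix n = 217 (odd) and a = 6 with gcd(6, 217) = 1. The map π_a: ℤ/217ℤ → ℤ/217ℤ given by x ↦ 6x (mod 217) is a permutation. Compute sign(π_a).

+1

Start at x=1: 1 → 6 → 36 → 216 → 211 → 181 → 1 (one orbit).
Cycle lengths of π_6 on ℤ/217ℤ: [6, 6, 6, 6, 6, 6, 6, 6, 6, 6, 6, 6, 6, 6, 6, 6, 6, 6, 6, 6, 6, 6, 6, 6, 6, 6, 6, 6, 6, 6, 6, 6, 6, 6, 6, 2, 2, 2, 1]; 39 cycles in total.
217 − 39 = 178 transpositions; sign(π) = (−1)^178 = +1.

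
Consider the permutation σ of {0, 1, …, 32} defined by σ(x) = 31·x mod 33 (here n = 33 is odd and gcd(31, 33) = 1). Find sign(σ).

Trace 1: π^k(1) = [1, 31, 4, 25, 16] for k=0..4.
The orbit structure of x ↦ 31x mod 33: 9 orbits of sizes [5, 5, 5, 5, 5, 5, 1, 1, 1].
sign(π) = (−1)^{n − #cycles} = (−1)^{33−9} = (−1)^24 = +1.
(31|33)_J = +1 (Zolotarev's lemma cross-check).

+1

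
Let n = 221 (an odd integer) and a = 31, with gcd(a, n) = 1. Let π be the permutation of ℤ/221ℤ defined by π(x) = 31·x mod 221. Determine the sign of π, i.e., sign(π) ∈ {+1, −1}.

Start at x=164: 164 → 1 → 31 → 77 → 177 → 183 → 148 → … (one orbit).
π_31 has 17 disjoint cycles with lengths [16, 16, 16, 16, 16, 16, 16, 16, 16, 16, 16, 16, 16, 4, 4, 4, 1] on {0,…,220}.
n − c = 221 − 17 = 204; sign = (−1)^204 = +1.
(31|221)_J = +1 (Zolotarev's lemma cross-check).

+1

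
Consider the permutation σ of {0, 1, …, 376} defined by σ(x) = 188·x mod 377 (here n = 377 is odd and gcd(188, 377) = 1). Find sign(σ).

Orbit of 162 under x↦188x: [162, 296, 229, 74, 340, 207, 85]… (length divides ord_377(188)).
Cycle type of π: 84×4 + 28 + 12 + 1; total 7 cycles.
7 cycles on 377: each ℓ→(−1)^(ℓ−1), product (−1)^370 = +1.
The Jacobi symbol (188|377) = +1 (Zolotarev) agrees.

+1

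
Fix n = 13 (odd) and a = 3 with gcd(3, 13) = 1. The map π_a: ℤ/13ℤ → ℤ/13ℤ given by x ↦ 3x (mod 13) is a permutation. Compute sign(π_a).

+1

Start at x=3: 3 → 9 → 1 → 3 (one orbit).
π_3 has 5 disjoint cycles with lengths [3, 3, 3, 3, 1] on {0,…,12}.
sign(π) = (−1)^{n − #cycles} = (−1)^{13−5} = (−1)^8 = +1.
Check: (3/13) = +1 by Zolotarev.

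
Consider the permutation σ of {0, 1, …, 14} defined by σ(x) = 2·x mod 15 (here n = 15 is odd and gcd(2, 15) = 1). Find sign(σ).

Orbit of 4 under x↦2x: [4, 8, 1, 2]… (length divides ord_15(2)).
5 cycles of lengths [4, 4, 4, 2, 1].
15 − 5 = 10 transpositions; sign(π) = (−1)^10 = +1.

+1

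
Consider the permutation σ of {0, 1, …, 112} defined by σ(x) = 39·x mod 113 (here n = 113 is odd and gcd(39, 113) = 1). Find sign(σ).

-1

Start at x=17: 17 → 98 → 93 → 11 → 90 → 7 → 47 → … (one orbit).
π_39 has 2 disjoint cycles with lengths [112, 1] on {0,…,112}.
sign(π) = (−1)^{n − #cycles} = (−1)^{113−2} = (−1)^111 = -1.
The Jacobi symbol (39|113) = -1 (Zolotarev) agrees.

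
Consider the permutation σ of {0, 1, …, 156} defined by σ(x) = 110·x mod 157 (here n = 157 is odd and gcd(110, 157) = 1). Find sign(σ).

+1

Orbit of 71 under x↦110x: [71, 117, 153, 31, 113, 27, 144]… (length divides ord_157(110)).
Cycle type of π: 78×2 + 1; total 3 cycles.
Σ(ℓ_i−1) = 157−3 = 154; sign = (−1)^154 = +1.
(110|157)_J = +1 (Zolotarev's lemma cross-check).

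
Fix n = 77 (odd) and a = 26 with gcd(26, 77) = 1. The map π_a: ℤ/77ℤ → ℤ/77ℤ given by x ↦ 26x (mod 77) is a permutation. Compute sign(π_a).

Trace 58: π^k(58) = [58, 45, 15, 5, 53, 69, 23] for k=0..6.
Cycle type of π: 30×2 + 6 + 5×2 + 1; total 6 cycles.
6 cycles on 77: each ℓ→(−1)^(ℓ−1), product (−1)^71 = -1.
The Jacobi symbol (26|77) = -1 (Zolotarev) agrees.

-1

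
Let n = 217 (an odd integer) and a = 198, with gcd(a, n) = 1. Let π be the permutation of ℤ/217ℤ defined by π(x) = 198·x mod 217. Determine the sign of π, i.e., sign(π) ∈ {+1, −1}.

-1

Orbit of 67 under x↦198x: [67, 29, 100, 53, 78, 37, 165]… (length divides ord_217(198)).
π_198 has 10 disjoint cycles with lengths [30, 30, 30, 30, 30, 30, 30, 3, 3, 1] on {0,…,216}.
Σ(ℓ_i−1) = 217−10 = 207; sign = (−1)^207 = -1.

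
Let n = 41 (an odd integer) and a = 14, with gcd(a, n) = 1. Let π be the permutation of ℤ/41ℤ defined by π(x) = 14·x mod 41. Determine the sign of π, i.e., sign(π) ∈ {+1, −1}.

Trace 1: π^k(1) = [1, 14, 32, 38, 40, 27, 9] for k=0..6.
Cycle lengths of π_14 on ℤ/41ℤ: [8, 8, 8, 8, 8, 1]; 6 cycles in total.
sign(π) = (−1)^{n − #cycles} = (−1)^{41−6} = (−1)^35 = -1.

-1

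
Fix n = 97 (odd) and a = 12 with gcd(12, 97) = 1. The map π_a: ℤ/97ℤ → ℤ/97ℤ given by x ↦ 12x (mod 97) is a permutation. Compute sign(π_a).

+1

Start at x=79: 79 → 75 → 27 → 33 → 8 → 96 → 85 → … (one orbit).
7 cycles of lengths [16, 16, 16, 16, 16, 16, 1].
With 7 cycles on 97 points, sign = (−1)^{97−7} = +1.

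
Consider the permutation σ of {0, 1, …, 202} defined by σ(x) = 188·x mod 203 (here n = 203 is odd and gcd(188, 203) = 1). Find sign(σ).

+1

Trace 1: π^k(1) = [1, 188, 22, 76, 78, 48, 92] for k=0..6.
Cycle lengths of π_188 on ℤ/203ℤ: [28, 28, 28, 28, 28, 28, 28, 2, 2, 2, 1]; 11 cycles in total.
Σ(ℓ_i−1) = 203−11 = 192; sign = (−1)^192 = +1.
(188|203)_J = +1 (Zolotarev's lemma cross-check).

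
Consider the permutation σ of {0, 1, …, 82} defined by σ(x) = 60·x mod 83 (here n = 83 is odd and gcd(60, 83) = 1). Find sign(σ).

Start at x=60: 60 → 31 → 34 → 48 → 58 → 77 → 55 → … (one orbit).
Cycle lengths of π_60 on ℤ/83ℤ: [82, 1]; 2 cycles in total.
Σ(ℓ_i−1) = 83−2 = 81; sign = (−1)^81 = -1.

-1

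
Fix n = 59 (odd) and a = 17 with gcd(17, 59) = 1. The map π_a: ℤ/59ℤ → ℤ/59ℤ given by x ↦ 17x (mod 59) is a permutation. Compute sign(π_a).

+1

Orbit of 45 under x↦17x: [45, 57, 25, 12, 27, 46, 15]… (length divides ord_59(17)).
The orbit structure of x ↦ 17x mod 59: 3 orbits of sizes [29, 29, 1].
3 cycles on 59: each ℓ→(−1)^(ℓ−1), product (−1)^56 = +1.
Via Zolotarev, sign(π_{17}) = (17|59) = +1.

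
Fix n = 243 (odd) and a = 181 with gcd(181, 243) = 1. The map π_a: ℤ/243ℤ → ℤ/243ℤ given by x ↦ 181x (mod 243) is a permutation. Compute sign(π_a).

+1

Start at x=226: 226 → 82 → 19 → 37 → 136 → 73 → 91 → … (one orbit).
Decompose π into cycles: lengths [27, 27, 27, 27, 27, 27, 9, 9, 9, 9, 9, 9, 3, 3, 3, 3, 3, 3, 1, 1, 1, 1, 1, 1, 1, 1, 1] (27 cycles, including the fixed point 0).
Σ(ℓ_i−1) = 243−27 = 216; sign = (−1)^216 = +1.
(181|243)_J = +1 (Zolotarev's lemma cross-check).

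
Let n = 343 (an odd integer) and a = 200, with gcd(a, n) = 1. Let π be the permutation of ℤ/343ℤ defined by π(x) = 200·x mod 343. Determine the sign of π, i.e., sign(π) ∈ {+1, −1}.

+1

Trace 144: π^k(144) = [144, 331, 1, 200, 212, 211, 11] for k=0..6.
Cycle lengths of π_200 on ℤ/343ℤ: [147, 147, 21, 21, 3, 3, 1]; 7 cycles in total.
343 − 7 = 336 transpositions; sign(π) = (−1)^336 = +1.
Check: (200/343) = +1 by Zolotarev.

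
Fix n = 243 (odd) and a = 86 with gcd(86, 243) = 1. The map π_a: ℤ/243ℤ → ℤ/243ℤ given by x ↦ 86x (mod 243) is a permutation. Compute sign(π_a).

Start at x=242: 242 → 157 → 137 → 118 → 185 → 115 → 170 → … (one orbit).
π_86 has 6 disjoint cycles with lengths [162, 54, 18, 6, 2, 1] on {0,…,242}.
With 6 cycles on 243 points, sign = (−1)^{243−6} = -1.

-1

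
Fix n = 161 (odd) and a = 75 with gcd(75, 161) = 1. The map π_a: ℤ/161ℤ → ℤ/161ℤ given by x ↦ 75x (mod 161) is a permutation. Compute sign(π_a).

-1

Orbit of 116 under x↦75x: [116, 6, 128, 101, 8, 117, 81]… (length divides ord_161(75)).
Decompose π into cycles: lengths [66, 66, 11, 11, 6, 1] (6 cycles, including the fixed point 0).
n − c = 161 − 6 = 155; sign = (−1)^155 = -1.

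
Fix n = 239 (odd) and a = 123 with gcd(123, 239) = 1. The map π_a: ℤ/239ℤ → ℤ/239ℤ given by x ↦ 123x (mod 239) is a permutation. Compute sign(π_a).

-1

Start at x=191: 191 → 71 → 129 → 93 → 206 → 4 → 14 → … (one orbit).
Decompose π into cycles: lengths [238, 1] (2 cycles, including the fixed point 0).
n − c = 239 − 2 = 237; sign = (−1)^237 = -1.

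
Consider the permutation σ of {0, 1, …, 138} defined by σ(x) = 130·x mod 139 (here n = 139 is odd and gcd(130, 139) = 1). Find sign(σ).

-1

Trace 47: π^k(47) = [47, 133, 54, 70, 65, 110, 122] for k=0..6.
Cycle type of π: 138 + 1; total 2 cycles.
Σ(ℓ_i−1) = 139−2 = 137; sign = (−1)^137 = -1.
The Jacobi symbol (130|139) = -1 (Zolotarev) agrees.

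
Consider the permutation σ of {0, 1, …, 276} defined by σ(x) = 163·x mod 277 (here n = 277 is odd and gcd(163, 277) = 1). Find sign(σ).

Orbit of 46 under x↦163x: [46, 19, 50, 117, 235, 79, 135]… (length divides ord_277(163)).
Decompose π into cycles: lengths [276, 1] (2 cycles, including the fixed point 0).
2 cycles on 277: each ℓ→(−1)^(ℓ−1), product (−1)^275 = -1.
Check: (163/277) = -1 by Zolotarev.

-1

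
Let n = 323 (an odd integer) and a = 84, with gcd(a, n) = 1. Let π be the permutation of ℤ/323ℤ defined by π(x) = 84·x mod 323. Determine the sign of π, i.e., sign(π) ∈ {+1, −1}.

-1

Start at x=50: 50 → 1 → 84 → 273 → 322 → 239 → 50 (one orbit).
The orbit structure of x ↦ 84x mod 323: 60 orbits of sizes [6, 6, 6, 6, 6, 6, 6, 6, 6, 6, 6, 6, 6, 6, 6, 6, 6, 6, 6, 6, 6, 6, 6, 6, 6, 6, 6, 6, 6, 6, 6, 6, 6, 6, 6, 6, 6, 6, 6, 6, 6, 6, 6, 6, 6, 6, 6, 6, 6, 6, 6, 2, 2, 2, 2, 2, 2, 2, 2, 1].
323 − 60 = 263 transpositions; sign(π) = (−1)^263 = -1.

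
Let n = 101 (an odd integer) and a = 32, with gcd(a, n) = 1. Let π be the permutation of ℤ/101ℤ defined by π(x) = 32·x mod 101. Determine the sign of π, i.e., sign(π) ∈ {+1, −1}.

Orbit of 44 under x↦32x: [44, 95, 10, 17, 39, 36, 41]… (length divides ord_101(32)).
6 cycles of lengths [20, 20, 20, 20, 20, 1].
sign(π) = (−1)^{n − #cycles} = (−1)^{101−6} = (−1)^95 = -1.
The Jacobi symbol (32|101) = -1 (Zolotarev) agrees.

-1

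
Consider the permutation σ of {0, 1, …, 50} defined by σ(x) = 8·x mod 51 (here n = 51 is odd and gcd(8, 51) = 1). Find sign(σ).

-1

Trace 32: π^k(32) = [32, 1, 8, 13, 2, 16, 26] for k=0..6.
The orbit structure of x ↦ 8x mod 51: 8 orbits of sizes [8, 8, 8, 8, 8, 8, 2, 1].
Σ(ℓ_i−1) = 51−8 = 43; sign = (−1)^43 = -1.
Via Zolotarev, sign(π_{8}) = (8|51) = -1.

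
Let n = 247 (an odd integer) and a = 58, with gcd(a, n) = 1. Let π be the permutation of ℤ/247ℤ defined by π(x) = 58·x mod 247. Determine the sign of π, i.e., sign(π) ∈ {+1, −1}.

Trace 77: π^k(77) = [77, 20, 172, 96, 134, 115, 1] for k=0..6.
Cycle type of π: 12×19 + 1×19; total 38 cycles.
n − c = 247 − 38 = 209; sign = (−1)^209 = -1.

-1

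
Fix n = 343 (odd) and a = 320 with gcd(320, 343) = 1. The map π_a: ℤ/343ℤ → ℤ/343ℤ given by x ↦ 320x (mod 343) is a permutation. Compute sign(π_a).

Orbit of 139 under x↦320x: [139, 233, 129, 120, 327, 25, 111]… (length divides ord_343(320)).
Decompose π into cycles: lengths [294, 42, 6, 1] (4 cycles, including the fixed point 0).
4 cycles on 343: each ℓ→(−1)^(ℓ−1), product (−1)^339 = -1.
Via Zolotarev, sign(π_{320}) = (320|343) = -1.

-1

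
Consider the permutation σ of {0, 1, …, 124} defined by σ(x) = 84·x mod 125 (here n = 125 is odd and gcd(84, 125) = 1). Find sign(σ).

Orbit of 119 under x↦84x: [119, 121, 39, 26, 59, 81, 54]… (length divides ord_125(84)).
Cycle lengths of π_84 on ℤ/125ℤ: [50, 50, 10, 10, 2, 2, 1]; 7 cycles in total.
n − c = 125 − 7 = 118; sign = (−1)^118 = +1.
Check: (84/125) = +1 by Zolotarev.

+1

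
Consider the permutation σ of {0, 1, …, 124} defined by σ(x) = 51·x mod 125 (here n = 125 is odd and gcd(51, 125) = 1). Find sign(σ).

+1

Trace 26: π^k(26) = [26, 76, 1, 51, 101] for k=0..4.
Decompose π into cycles: lengths [5, 5, 5, 5, 5, 5, 5, 5, 5, 5, 5, 5, 5, 5, 5, 5, 5, 5, 5, 5, 1, 1, 1, 1, 1, 1, 1, 1, 1, 1, 1, 1, 1, 1, 1, 1, 1, 1, 1, 1, 1, 1, 1, 1, 1] (45 cycles, including the fixed point 0).
45 cycles on 125: each ℓ→(−1)^(ℓ−1), product (−1)^80 = +1.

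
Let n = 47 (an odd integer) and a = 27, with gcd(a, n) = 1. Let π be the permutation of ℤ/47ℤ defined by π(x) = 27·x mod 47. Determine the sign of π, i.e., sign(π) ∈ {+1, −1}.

Start at x=3: 3 → 34 → 25 → 17 → 36 → 32 → 18 → … (one orbit).
Cycle lengths of π_27 on ℤ/47ℤ: [23, 23, 1]; 3 cycles in total.
Σ(ℓ_i−1) = 47−3 = 44; sign = (−1)^44 = +1.
The Jacobi symbol (27|47) = +1 (Zolotarev) agrees.

+1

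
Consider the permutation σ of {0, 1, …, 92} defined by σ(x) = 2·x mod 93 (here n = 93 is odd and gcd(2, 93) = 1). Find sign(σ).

-1

Orbit of 4 under x↦2x: [4, 8, 16, 32, 64, 35, 70]… (length divides ord_93(2)).
The orbit structure of x ↦ 2x mod 93: 14 orbits of sizes [10, 10, 10, 10, 10, 10, 5, 5, 5, 5, 5, 5, 2, 1].
Σ(ℓ_i−1) = 93−14 = 79; sign = (−1)^79 = -1.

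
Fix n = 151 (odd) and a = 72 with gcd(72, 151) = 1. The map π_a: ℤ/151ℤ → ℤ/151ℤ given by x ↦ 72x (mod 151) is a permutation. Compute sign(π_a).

+1

Start at x=68: 68 → 64 → 78 → 29 → 125 → 91 → 59 → … (one orbit).
π_72 has 7 disjoint cycles with lengths [25, 25, 25, 25, 25, 25, 1] on {0,…,150}.
Σ(ℓ_i−1) = 151−7 = 144; sign = (−1)^144 = +1.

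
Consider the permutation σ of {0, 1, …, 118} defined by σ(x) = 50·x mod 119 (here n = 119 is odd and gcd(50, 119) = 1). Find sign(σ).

+1

Trace 50: π^k(50) = [50, 1] for k=0..1.
Cycle type of π: 2×56 + 1×7; total 63 cycles.
119 − 63 = 56 transpositions; sign(π) = (−1)^56 = +1.
Via Zolotarev, sign(π_{50}) = (50|119) = +1.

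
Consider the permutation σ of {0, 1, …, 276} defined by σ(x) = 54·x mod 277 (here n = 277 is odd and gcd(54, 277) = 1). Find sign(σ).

Orbit of 168 under x↦54x: [168, 208, 152, 175, 32, 66, 240]… (length divides ord_277(54)).
The orbit structure of x ↦ 54x mod 277: 4 orbits of sizes [92, 92, 92, 1].
With 4 cycles on 277 points, sign = (−1)^{277−4} = -1.

-1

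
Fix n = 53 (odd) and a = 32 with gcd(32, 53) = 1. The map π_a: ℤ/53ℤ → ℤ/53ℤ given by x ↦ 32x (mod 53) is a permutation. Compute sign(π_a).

-1

Trace 12: π^k(12) = [12, 13, 45, 9, 23, 47, 20] for k=0..6.
Cycle lengths of π_32 on ℤ/53ℤ: [52, 1]; 2 cycles in total.
Σ(ℓ_i−1) = 53−2 = 51; sign = (−1)^51 = -1.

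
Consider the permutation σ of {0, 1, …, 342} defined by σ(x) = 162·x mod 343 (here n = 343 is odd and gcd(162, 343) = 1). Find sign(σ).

Trace 267: π^k(267) = [267, 36, 1, 162, 176, 43, 106] for k=0..6.
Cycle type of π: 49×6 + 7×6 + 1×7; total 19 cycles.
With 19 cycles on 343 points, sign = (−1)^{343−19} = +1.

+1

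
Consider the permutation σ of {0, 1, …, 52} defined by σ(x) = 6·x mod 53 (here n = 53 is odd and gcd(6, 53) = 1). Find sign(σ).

+1

Start at x=40: 40 → 28 → 9 → 1 → 6 → 36 → 4 → … (one orbit).
π_6 has 3 disjoint cycles with lengths [26, 26, 1] on {0,…,52}.
With 3 cycles on 53 points, sign = (−1)^{53−3} = +1.
Check: (6/53) = +1 by Zolotarev.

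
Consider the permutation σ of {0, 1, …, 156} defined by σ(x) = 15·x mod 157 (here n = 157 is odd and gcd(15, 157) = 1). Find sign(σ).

-1

Trace 81: π^k(81) = [81, 116, 13, 38, 99, 72, 138] for k=0..6.
Cycle type of π: 156 + 1; total 2 cycles.
2 cycles on 157: each ℓ→(−1)^(ℓ−1), product (−1)^155 = -1.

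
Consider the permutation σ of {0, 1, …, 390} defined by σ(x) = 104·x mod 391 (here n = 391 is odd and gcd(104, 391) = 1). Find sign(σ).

+1

Orbit of 100 under x↦104x: [100, 234, 94, 1, 104, 259, 348]… (length divides ord_391(104)).
π_104 has 9 disjoint cycles with lengths [88, 88, 88, 88, 11, 11, 8, 8, 1] on {0,…,390}.
sign(π) = (−1)^{n − #cycles} = (−1)^{391−9} = (−1)^382 = +1.
(104|391)_J = +1 (Zolotarev's lemma cross-check).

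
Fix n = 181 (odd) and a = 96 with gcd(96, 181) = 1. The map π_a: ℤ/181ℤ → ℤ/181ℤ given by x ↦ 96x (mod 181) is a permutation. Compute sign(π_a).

Start at x=163: 163 → 82 → 89 → 37 → 113 → 169 → 115 → … (one orbit).
Cycle lengths of π_96 on ℤ/181ℤ: [180, 1]; 2 cycles in total.
sign(π) = (−1)^{n − #cycles} = (−1)^{181−2} = (−1)^179 = -1.

-1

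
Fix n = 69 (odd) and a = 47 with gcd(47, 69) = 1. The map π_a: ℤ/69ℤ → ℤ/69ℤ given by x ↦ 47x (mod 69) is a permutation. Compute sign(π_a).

-1

Start at x=1: 1 → 47 → 1 (one orbit).
Cycle type of π: 2×23 + 1×23; total 46 cycles.
Σ(ℓ_i−1) = 69−46 = 23; sign = (−1)^23 = -1.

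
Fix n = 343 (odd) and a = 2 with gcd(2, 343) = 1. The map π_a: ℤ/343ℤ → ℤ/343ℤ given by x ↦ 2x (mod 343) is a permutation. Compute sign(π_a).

Trace 58: π^k(58) = [58, 116, 232, 121, 242, 141, 282] for k=0..6.
π_2 has 7 disjoint cycles with lengths [147, 147, 21, 21, 3, 3, 1] on {0,…,342}.
Σ(ℓ_i−1) = 343−7 = 336; sign = (−1)^336 = +1.

+1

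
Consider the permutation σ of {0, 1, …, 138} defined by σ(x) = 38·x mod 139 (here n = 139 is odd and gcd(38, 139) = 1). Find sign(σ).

+1

Trace 41: π^k(41) = [41, 29, 129, 37, 16, 52, 30] for k=0..6.
Cycle type of π: 69×2 + 1; total 3 cycles.
sign(π) = (−1)^{n − #cycles} = (−1)^{139−3} = (−1)^136 = +1.
Zolotarev: (38|139) = +1, matching the cycle-count sign.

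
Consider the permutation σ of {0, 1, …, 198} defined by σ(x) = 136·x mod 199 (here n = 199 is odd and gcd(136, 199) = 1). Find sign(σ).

-1

Orbit of 114 under x↦136x: [114, 181, 139, 198, 63, 11, 103]… (length divides ord_199(136)).
π_136 has 10 disjoint cycles with lengths [22, 22, 22, 22, 22, 22, 22, 22, 22, 1] on {0,…,198}.
10 cycles on 199: each ℓ→(−1)^(ℓ−1), product (−1)^189 = -1.
Via Zolotarev, sign(π_{136}) = (136|199) = -1.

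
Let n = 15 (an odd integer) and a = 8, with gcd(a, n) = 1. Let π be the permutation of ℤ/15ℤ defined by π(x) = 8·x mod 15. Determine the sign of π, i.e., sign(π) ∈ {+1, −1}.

+1

Start at x=8: 8 → 4 → 2 → 1 → 8 (one orbit).
Cycle type of π: 4×3 + 2 + 1; total 5 cycles.
With 5 cycles on 15 points, sign = (−1)^{15−5} = +1.
The Jacobi symbol (8|15) = +1 (Zolotarev) agrees.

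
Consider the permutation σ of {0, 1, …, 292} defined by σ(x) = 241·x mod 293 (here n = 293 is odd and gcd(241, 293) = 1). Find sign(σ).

-1

Start at x=72: 72 → 65 → 136 → 253 → 29 → 250 → 185 → … (one orbit).
Cycle lengths of π_241 on ℤ/293ℤ: [292, 1]; 2 cycles in total.
293 − 2 = 291 transpositions; sign(π) = (−1)^291 = -1.
Zolotarev: (241|293) = -1, matching the cycle-count sign.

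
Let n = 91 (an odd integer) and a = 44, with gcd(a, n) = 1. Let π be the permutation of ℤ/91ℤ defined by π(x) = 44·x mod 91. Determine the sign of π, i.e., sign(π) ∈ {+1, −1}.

Start at x=44: 44 → 25 → 8 → 79 → 18 → 64 → 86 → … (one orbit).
Cycle type of π: 12×6 + 4×3 + 3×2 + 1; total 12 cycles.
With 12 cycles on 91 points, sign = (−1)^{91−12} = -1.

-1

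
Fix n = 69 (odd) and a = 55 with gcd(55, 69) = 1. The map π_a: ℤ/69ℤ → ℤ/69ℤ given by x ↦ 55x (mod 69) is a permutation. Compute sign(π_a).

Trace 64: π^k(64) = [64, 1, 55, 58, 16, 52, 31] for k=0..6.
Cycle lengths of π_55 on ℤ/69ℤ: [11, 11, 11, 11, 11, 11, 1, 1, 1]; 9 cycles in total.
sign(π) = (−1)^{n − #cycles} = (−1)^{69−9} = (−1)^60 = +1.
Check: (55/69) = +1 by Zolotarev.

+1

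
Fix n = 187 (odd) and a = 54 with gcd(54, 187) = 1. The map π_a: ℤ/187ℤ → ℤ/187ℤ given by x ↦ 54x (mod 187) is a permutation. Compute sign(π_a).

+1

Trace 10: π^k(10) = [10, 166, 175, 100, 164, 67, 65] for k=0..6.
π_54 has 17 disjoint cycles with lengths [16, 16, 16, 16, 16, 16, 16, 16, 16, 16, 16, 2, 2, 2, 2, 2, 1] on {0,…,186}.
With 17 cycles on 187 points, sign = (−1)^{187−17} = +1.
Zolotarev: (54|187) = +1, matching the cycle-count sign.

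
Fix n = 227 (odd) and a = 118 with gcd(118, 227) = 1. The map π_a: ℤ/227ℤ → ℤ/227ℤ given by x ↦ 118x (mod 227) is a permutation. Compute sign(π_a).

Trace 111: π^k(111) = [111, 159, 148, 212, 46, 207, 137] for k=0..6.
Cycle lengths of π_118 on ℤ/227ℤ: [226, 1]; 2 cycles in total.
2 cycles on 227: each ℓ→(−1)^(ℓ−1), product (−1)^225 = -1.
(118|227)_J = -1 (Zolotarev's lemma cross-check).

-1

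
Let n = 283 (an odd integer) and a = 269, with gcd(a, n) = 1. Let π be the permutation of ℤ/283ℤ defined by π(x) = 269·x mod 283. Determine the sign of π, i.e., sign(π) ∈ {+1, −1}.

Trace 265: π^k(265) = [265, 252, 151, 150, 164, 251, 165] for k=0..6.
The orbit structure of x ↦ 269x mod 283: 3 orbits of sizes [141, 141, 1].
Σ(ℓ_i−1) = 283−3 = 280; sign = (−1)^280 = +1.
Zolotarev: (269|283) = +1, matching the cycle-count sign.

+1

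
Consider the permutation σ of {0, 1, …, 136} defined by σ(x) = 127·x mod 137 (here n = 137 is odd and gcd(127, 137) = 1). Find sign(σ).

Orbit of 41 under x↦127x: [41, 1, 127, 100, 96, 136, 10]… (length divides ord_137(127)).
π_127 has 18 disjoint cycles with lengths [8, 8, 8, 8, 8, 8, 8, 8, 8, 8, 8, 8, 8, 8, 8, 8, 8, 1] on {0,…,136}.
sign(π) = (−1)^{n − #cycles} = (−1)^{137−18} = (−1)^119 = -1.
Check: (127/137) = -1 by Zolotarev.

-1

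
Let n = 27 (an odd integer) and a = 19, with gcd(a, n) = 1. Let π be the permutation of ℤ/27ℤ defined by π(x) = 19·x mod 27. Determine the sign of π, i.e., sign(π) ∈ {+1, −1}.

+1

Start at x=1: 1 → 19 → 10 → 1 (one orbit).
π_19 has 15 disjoint cycles with lengths [3, 3, 3, 3, 3, 3, 1, 1, 1, 1, 1, 1, 1, 1, 1] on {0,…,26}.
27 − 15 = 12 transpositions; sign(π) = (−1)^12 = +1.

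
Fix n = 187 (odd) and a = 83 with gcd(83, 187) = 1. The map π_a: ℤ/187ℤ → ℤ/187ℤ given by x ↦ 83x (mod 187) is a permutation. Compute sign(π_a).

Trace 174: π^k(174) = [174, 43, 16, 19, 81, 178, 1] for k=0..6.
The orbit structure of x ↦ 83x mod 187: 8 orbits of sizes [40, 40, 40, 40, 10, 8, 8, 1].
Σ(ℓ_i−1) = 187−8 = 179; sign = (−1)^179 = -1.

-1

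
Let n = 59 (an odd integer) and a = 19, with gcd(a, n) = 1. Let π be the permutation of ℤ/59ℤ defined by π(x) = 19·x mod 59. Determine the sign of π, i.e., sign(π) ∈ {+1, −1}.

+1

Trace 53: π^k(53) = [53, 4, 17, 28, 1, 19, 7] for k=0..6.
π_19 has 3 disjoint cycles with lengths [29, 29, 1] on {0,…,58}.
sign(π) = (−1)^{n − #cycles} = (−1)^{59−3} = (−1)^56 = +1.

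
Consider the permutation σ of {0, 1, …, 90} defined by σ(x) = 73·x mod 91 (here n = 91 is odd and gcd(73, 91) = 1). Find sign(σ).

+1

Start at x=53: 53 → 47 → 64 → 31 → 79 → 34 → 25 → … (one orbit).
Cycle type of π: 12×6 + 6 + 4×3 + 1; total 11 cycles.
With 11 cycles on 91 points, sign = (−1)^{91−11} = +1.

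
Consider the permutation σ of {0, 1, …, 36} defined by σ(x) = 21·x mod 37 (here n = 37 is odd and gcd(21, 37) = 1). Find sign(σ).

+1

Trace 36: π^k(36) = [36, 16, 3, 26, 28, 33, 27] for k=0..6.
Decompose π into cycles: lengths [18, 18, 1] (3 cycles, including the fixed point 0).
37 − 3 = 34 transpositions; sign(π) = (−1)^34 = +1.
The Jacobi symbol (21|37) = +1 (Zolotarev) agrees.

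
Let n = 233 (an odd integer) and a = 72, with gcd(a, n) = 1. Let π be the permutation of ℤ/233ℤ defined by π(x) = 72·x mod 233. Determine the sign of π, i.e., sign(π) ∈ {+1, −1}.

Start at x=16: 16 → 220 → 229 → 178 → 1 → 72 → 58 → … (one orbit).
π_72 has 3 disjoint cycles with lengths [116, 116, 1] on {0,…,232}.
Σ(ℓ_i−1) = 233−3 = 230; sign = (−1)^230 = +1.
The Jacobi symbol (72|233) = +1 (Zolotarev) agrees.

+1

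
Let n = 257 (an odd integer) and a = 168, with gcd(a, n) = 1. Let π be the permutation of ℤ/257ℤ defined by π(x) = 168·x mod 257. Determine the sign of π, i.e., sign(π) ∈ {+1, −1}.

Start at x=18: 18 → 197 → 200 → 190 → 52 → 255 → 178 → … (one orbit).
π_168 has 3 disjoint cycles with lengths [128, 128, 1] on {0,…,256}.
Σ(ℓ_i−1) = 257−3 = 254; sign = (−1)^254 = +1.
Via Zolotarev, sign(π_{168}) = (168|257) = +1.

+1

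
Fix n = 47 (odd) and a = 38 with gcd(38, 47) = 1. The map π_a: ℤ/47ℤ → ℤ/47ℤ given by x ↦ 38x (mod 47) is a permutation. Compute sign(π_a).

Trace 11: π^k(11) = [11, 42, 45, 18, 26, 1, 38] for k=0..6.
2 cycles of lengths [46, 1].
With 2 cycles on 47 points, sign = (−1)^{47−2} = -1.
Zolotarev: (38|47) = -1, matching the cycle-count sign.

-1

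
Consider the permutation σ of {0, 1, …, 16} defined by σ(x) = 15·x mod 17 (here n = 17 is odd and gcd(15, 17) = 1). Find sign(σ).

Orbit of 15 under x↦15x: [15, 4, 9, 16, 2, 13, 8]… (length divides ord_17(15)).
Cycle type of π: 8×2 + 1; total 3 cycles.
3 cycles on 17: each ℓ→(−1)^(ℓ−1), product (−1)^14 = +1.
Zolotarev: (15|17) = +1, matching the cycle-count sign.

+1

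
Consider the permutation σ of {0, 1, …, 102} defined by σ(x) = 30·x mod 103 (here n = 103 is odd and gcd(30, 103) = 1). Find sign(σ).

+1

Orbit of 79 under x↦30x: [79, 1, 30, 76, 14, 8, 34]… (length divides ord_103(30)).
π_30 has 7 disjoint cycles with lengths [17, 17, 17, 17, 17, 17, 1] on {0,…,102}.
7 cycles on 103: each ℓ→(−1)^(ℓ−1), product (−1)^96 = +1.
Check: (30/103) = +1 by Zolotarev.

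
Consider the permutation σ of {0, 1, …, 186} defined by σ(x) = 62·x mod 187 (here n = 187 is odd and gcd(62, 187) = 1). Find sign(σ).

+1

Start at x=115: 115 → 24 → 179 → 65 → 103 → 28 → 53 → … (one orbit).
π_62 has 5 disjoint cycles with lengths [80, 80, 16, 10, 1] on {0,…,186}.
187 − 5 = 182 transpositions; sign(π) = (−1)^182 = +1.
Via Zolotarev, sign(π_{62}) = (62|187) = +1.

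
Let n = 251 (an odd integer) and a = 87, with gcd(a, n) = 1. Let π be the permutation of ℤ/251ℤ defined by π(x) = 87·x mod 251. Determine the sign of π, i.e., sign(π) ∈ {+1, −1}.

-1

Orbit of 131 under x↦87x: [131, 102, 89, 213, 208, 24, 80]… (length divides ord_251(87)).
Cycle lengths of π_87 on ℤ/251ℤ: [250, 1]; 2 cycles in total.
sign(π) = (−1)^{n − #cycles} = (−1)^{251−2} = (−1)^249 = -1.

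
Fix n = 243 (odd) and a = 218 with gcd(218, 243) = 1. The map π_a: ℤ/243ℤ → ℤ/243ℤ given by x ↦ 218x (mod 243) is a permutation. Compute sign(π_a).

Trace 56: π^k(56) = [56, 58, 8, 43, 140, 145, 20] for k=0..6.
π_218 has 6 disjoint cycles with lengths [162, 54, 18, 6, 2, 1] on {0,…,242}.
243 − 6 = 237 transpositions; sign(π) = (−1)^237 = -1.
Zolotarev: (218|243) = -1, matching the cycle-count sign.

-1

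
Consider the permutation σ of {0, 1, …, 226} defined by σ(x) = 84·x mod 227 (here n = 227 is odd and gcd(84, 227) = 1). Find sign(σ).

+1

Orbit of 27 under x↦84x: [27, 225, 59, 189, 213, 186, 188]… (length divides ord_227(84)).
Cycle type of π: 113×2 + 1; total 3 cycles.
Σ(ℓ_i−1) = 227−3 = 224; sign = (−1)^224 = +1.
(84|227)_J = +1 (Zolotarev's lemma cross-check).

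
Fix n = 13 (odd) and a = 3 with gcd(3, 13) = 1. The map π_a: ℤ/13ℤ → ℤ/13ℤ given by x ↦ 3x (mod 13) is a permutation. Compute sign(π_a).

Start at x=3: 3 → 9 → 1 → 3 (one orbit).
Cycle lengths of π_3 on ℤ/13ℤ: [3, 3, 3, 3, 1]; 5 cycles in total.
With 5 cycles on 13 points, sign = (−1)^{13−5} = +1.

+1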